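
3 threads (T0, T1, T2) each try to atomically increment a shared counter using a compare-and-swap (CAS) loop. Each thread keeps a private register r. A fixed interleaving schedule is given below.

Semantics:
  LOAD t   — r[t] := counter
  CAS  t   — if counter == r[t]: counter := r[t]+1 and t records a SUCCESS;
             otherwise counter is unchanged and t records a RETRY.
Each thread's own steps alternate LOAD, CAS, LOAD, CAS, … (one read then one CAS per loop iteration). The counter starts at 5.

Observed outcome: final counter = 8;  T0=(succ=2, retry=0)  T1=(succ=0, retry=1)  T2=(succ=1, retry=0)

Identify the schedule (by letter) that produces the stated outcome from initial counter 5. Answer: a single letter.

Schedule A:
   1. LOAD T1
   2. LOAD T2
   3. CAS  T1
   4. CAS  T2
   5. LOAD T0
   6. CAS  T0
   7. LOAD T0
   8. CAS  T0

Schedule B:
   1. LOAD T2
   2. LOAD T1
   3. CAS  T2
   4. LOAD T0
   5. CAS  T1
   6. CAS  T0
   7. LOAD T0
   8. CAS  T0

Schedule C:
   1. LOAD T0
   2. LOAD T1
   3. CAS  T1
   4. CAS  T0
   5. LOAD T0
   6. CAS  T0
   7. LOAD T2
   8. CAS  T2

B

Simulating candidate B:
   1) LOAD T2:  M=5  r_T2=5
   2) LOAD T1:  M=5  r_T1=5
   3) CAS  T2:  M=6  r_T2=5 ✓
   4) LOAD T0:  M=6  r_T0=6
   5) CAS  T1:  M=6  r_T1=5 ✗
   6) CAS  T0:  M=7  r_T0=6 ✓
   7) LOAD T0:  M=7  r_T0=7
   8) CAS  T0:  M=8  r_T0=7 ✓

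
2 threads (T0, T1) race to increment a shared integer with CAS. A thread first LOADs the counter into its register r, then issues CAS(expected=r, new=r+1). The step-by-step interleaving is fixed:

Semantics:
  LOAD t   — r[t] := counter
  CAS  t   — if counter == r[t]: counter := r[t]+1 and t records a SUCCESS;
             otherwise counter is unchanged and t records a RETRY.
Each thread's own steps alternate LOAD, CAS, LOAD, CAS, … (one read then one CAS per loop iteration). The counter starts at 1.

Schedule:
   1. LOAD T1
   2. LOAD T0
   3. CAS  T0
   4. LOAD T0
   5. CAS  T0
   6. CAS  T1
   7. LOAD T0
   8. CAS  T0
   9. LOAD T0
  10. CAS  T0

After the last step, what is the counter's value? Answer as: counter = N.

[1] T1.load  rd  (counter 1, T1.r 1)
[2] T0.load  rd  (counter 1, T0.r 1)
[3] T0.cas  hit  (counter 2, T0.r 1)
[4] T0.load  rd  (counter 2, T0.r 2)
[5] T0.cas  hit  (counter 3, T0.r 2)
[6] T1.cas  miss  (counter 3, T1.r 1)
[7] T0.load  rd  (counter 3, T0.r 3)
[8] T0.cas  hit  (counter 4, T0.r 3)
[9] T0.load  rd  (counter 4, T0.r 4)
[10] T0.cas  hit  (counter 5, T0.r 4)

counter = 5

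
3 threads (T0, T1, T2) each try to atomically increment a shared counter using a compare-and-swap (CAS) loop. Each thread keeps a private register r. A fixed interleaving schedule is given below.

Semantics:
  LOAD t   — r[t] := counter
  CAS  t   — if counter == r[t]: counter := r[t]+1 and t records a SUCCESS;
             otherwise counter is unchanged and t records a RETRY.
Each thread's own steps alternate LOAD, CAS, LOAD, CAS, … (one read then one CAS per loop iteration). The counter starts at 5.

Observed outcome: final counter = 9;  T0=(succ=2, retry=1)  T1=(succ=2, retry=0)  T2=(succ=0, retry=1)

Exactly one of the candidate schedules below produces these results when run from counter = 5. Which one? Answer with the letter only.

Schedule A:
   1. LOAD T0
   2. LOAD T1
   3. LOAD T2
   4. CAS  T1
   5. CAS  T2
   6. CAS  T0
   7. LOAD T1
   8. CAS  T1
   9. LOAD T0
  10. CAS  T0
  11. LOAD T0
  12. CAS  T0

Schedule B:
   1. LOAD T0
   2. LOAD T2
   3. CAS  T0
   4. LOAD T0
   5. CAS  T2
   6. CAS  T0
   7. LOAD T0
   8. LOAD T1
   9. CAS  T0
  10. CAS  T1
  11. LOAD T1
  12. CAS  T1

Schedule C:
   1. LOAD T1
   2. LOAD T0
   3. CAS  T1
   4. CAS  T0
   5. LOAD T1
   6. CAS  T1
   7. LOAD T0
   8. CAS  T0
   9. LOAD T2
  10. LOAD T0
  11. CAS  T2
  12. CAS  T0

Simulating candidate A:
[1] T0.load  rd  (counter 5, T0.r 5)
[2] T1.load  rd  (counter 5, T1.r 5)
[3] T2.load  rd  (counter 5, T2.r 5)
[4] T1.cas  hit  (counter 6, T1.r 5)
[5] T2.cas  miss  (counter 6, T2.r 5)
[6] T0.cas  miss  (counter 6, T0.r 5)
[7] T1.load  rd  (counter 6, T1.r 6)
[8] T1.cas  hit  (counter 7, T1.r 6)
[9] T0.load  rd  (counter 7, T0.r 7)
[10] T0.cas  hit  (counter 8, T0.r 7)
[11] T0.load  rd  (counter 8, T0.r 8)
[12] T0.cas  hit  (counter 9, T0.r 8)

A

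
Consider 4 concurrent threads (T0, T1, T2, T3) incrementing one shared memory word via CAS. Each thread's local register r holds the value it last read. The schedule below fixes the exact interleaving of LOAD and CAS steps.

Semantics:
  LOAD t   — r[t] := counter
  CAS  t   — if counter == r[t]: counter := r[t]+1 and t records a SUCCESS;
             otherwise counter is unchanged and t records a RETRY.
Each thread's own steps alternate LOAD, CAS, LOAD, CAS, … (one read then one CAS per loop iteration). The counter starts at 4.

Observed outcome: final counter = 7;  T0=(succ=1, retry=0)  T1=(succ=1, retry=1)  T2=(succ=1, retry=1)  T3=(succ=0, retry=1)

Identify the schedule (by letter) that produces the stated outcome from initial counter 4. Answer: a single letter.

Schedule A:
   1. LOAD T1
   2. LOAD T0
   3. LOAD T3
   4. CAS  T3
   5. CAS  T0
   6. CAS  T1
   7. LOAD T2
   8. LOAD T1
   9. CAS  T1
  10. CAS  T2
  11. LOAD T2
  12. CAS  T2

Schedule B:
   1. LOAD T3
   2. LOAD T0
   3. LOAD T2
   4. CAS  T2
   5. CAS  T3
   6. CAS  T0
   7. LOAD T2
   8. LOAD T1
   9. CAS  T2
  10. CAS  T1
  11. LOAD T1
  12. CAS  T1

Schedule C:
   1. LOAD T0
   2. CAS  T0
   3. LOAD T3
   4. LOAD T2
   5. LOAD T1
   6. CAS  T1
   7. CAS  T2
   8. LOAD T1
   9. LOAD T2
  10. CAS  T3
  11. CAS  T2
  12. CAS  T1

Simulating candidate C:
[1] T0.load  rd  (counter 4, T0.r 4)
[2] T0.cas  hit  (counter 5, T0.r 4)
[3] T3.load  rd  (counter 5, T3.r 5)
[4] T2.load  rd  (counter 5, T2.r 5)
[5] T1.load  rd  (counter 5, T1.r 5)
[6] T1.cas  hit  (counter 6, T1.r 5)
[7] T2.cas  miss  (counter 6, T2.r 5)
[8] T1.load  rd  (counter 6, T1.r 6)
[9] T2.load  rd  (counter 6, T2.r 6)
[10] T3.cas  miss  (counter 6, T3.r 5)
[11] T2.cas  hit  (counter 7, T2.r 6)
[12] T1.cas  miss  (counter 7, T1.r 6)

C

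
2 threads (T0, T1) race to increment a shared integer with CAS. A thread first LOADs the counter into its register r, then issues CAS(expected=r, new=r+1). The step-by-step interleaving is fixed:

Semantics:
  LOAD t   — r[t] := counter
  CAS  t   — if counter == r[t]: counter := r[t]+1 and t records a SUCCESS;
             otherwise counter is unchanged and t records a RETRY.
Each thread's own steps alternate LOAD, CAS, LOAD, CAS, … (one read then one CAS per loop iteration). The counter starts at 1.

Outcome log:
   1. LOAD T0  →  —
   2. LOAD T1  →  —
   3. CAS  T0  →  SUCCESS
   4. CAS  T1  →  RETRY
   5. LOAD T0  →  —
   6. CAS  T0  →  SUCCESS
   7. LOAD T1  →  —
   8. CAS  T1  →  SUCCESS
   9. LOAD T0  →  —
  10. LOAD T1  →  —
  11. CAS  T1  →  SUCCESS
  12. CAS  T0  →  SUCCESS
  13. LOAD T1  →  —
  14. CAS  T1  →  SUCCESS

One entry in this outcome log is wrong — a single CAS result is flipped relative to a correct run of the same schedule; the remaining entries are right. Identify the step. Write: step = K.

Correct run:
#1 T0 reads 1
#2 T1 reads 1
#3 T0 CAS(1→2) writes; counter now 2
#4 T1 CAS(1→2) fails; counter now 2
#5 T0 reads 2
#6 T0 CAS(2→3) writes; counter now 3
#7 T1 reads 3
#8 T1 CAS(3→4) writes; counter now 4
#9 T0 reads 4
#10 T1 reads 4
#11 T1 CAS(4→5) writes; counter now 5
#12 T0 CAS(4→5) fails; counter now 5
#13 T1 reads 5
#14 T1 CAS(5→6) writes; counter now 6
Mismatch at 12.

step = 12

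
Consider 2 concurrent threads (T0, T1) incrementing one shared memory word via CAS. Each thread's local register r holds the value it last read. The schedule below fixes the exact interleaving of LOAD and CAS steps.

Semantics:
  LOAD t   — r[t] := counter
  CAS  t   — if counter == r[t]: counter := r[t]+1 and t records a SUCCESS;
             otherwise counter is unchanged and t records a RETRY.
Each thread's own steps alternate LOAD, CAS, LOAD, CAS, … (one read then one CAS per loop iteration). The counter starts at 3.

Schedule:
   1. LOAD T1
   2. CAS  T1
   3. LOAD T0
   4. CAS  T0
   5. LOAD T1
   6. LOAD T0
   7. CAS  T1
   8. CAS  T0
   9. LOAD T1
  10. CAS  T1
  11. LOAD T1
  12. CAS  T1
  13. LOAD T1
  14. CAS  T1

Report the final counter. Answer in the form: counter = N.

   1) LOAD T1:  M=3  r_T1=3
   2) CAS  T1:  M=4  r_T1=3 ✓
   3) LOAD T0:  M=4  r_T0=4
   4) CAS  T0:  M=5  r_T0=4 ✓
   5) LOAD T1:  M=5  r_T1=5
   6) LOAD T0:  M=5  r_T0=5
   7) CAS  T1:  M=6  r_T1=5 ✓
   8) CAS  T0:  M=6  r_T0=5 ✗
   9) LOAD T1:  M=6  r_T1=6
  10) CAS  T1:  M=7  r_T1=6 ✓
  11) LOAD T1:  M=7  r_T1=7
  12) CAS  T1:  M=8  r_T1=7 ✓
  13) LOAD T1:  M=8  r_T1=8
  14) CAS  T1:  M=9  r_T1=8 ✓

counter = 9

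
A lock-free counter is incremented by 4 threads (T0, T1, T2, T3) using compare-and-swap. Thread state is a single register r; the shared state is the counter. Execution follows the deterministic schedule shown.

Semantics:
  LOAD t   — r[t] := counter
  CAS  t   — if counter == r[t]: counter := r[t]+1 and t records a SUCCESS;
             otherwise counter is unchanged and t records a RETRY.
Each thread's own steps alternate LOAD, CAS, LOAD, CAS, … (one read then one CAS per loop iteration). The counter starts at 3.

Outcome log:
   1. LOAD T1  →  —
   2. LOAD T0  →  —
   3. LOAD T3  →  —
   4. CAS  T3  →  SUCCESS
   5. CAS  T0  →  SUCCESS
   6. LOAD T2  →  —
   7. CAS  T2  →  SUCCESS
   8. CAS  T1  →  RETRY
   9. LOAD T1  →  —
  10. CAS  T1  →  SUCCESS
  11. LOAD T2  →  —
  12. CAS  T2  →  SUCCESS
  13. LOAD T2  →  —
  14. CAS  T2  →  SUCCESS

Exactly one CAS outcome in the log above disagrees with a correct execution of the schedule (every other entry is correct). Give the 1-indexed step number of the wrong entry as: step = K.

Re-executing:
step 1: T1 LOAD ⇒ load; ctr=3 reg=3
step 2: T0 LOAD ⇒ load; ctr=3 reg=3
step 3: T3 LOAD ⇒ load; ctr=3 reg=3
step 4: T3 CAS ⇒ ok; ctr=4 reg=3
step 5: T0 CAS ⇒ retry; ctr=4 reg=3
step 6: T2 LOAD ⇒ load; ctr=4 reg=4
step 7: T2 CAS ⇒ ok; ctr=5 reg=4
step 8: T1 CAS ⇒ retry; ctr=5 reg=3
step 9: T1 LOAD ⇒ load; ctr=5 reg=5
step 10: T1 CAS ⇒ ok; ctr=6 reg=5
step 11: T2 LOAD ⇒ load; ctr=6 reg=6
step 12: T2 CAS ⇒ ok; ctr=7 reg=6
step 13: T2 LOAD ⇒ load; ctr=7 reg=7
step 14: T2 CAS ⇒ ok; ctr=8 reg=7
Mismatch at 5.

step = 5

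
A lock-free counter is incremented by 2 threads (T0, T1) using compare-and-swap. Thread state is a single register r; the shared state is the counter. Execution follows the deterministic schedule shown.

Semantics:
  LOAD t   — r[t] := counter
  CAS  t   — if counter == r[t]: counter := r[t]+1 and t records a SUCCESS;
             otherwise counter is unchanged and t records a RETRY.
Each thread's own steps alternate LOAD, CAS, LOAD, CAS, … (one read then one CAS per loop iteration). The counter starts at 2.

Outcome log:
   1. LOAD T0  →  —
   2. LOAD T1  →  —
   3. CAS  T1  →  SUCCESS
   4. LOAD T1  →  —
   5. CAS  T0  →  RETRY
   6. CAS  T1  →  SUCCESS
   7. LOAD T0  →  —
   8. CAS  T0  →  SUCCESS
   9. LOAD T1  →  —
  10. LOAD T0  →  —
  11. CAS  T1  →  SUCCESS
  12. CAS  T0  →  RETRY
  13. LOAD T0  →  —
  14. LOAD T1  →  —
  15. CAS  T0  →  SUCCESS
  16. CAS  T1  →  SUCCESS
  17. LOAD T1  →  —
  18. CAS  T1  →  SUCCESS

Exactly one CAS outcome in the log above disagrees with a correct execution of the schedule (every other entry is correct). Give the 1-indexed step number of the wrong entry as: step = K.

step = 16

Correct run:
[1] T0.load  rd  (counter 2, T0.r 2)
[2] T1.load  rd  (counter 2, T1.r 2)
[3] T1.cas  hit  (counter 3, T1.r 2)
[4] T1.load  rd  (counter 3, T1.r 3)
[5] T0.cas  miss  (counter 3, T0.r 2)
[6] T1.cas  hit  (counter 4, T1.r 3)
[7] T0.load  rd  (counter 4, T0.r 4)
[8] T0.cas  hit  (counter 5, T0.r 4)
[9] T1.load  rd  (counter 5, T1.r 5)
[10] T0.load  rd  (counter 5, T0.r 5)
[11] T1.cas  hit  (counter 6, T1.r 5)
[12] T0.cas  miss  (counter 6, T0.r 5)
[13] T0.load  rd  (counter 6, T0.r 6)
[14] T1.load  rd  (counter 6, T1.r 6)
[15] T0.cas  hit  (counter 7, T0.r 6)
[16] T1.cas  miss  (counter 7, T1.r 6)
[17] T1.load  rd  (counter 7, T1.r 7)
[18] T1.cas  hit  (counter 8, T1.r 7)
Mismatch at 16.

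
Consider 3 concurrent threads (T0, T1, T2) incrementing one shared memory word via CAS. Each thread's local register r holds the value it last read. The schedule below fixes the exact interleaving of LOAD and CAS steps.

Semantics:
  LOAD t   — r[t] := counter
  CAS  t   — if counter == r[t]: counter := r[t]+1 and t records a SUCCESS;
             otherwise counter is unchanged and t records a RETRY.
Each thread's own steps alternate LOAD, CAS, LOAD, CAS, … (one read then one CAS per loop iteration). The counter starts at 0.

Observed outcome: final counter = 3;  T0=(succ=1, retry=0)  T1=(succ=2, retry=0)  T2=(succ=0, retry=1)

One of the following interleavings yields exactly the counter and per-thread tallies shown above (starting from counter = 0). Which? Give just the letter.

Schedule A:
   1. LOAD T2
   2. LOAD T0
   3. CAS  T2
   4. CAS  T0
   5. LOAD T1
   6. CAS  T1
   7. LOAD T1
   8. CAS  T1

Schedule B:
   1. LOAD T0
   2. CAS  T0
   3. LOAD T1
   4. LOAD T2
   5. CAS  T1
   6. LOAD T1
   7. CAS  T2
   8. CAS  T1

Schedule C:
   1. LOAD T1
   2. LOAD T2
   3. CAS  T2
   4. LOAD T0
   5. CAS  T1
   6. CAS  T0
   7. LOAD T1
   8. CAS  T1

B

Simulating candidate B:
[1] T0.load  rd  (counter 0, T0.r 0)
[2] T0.cas  hit  (counter 1, T0.r 0)
[3] T1.load  rd  (counter 1, T1.r 1)
[4] T2.load  rd  (counter 1, T2.r 1)
[5] T1.cas  hit  (counter 2, T1.r 1)
[6] T1.load  rd  (counter 2, T1.r 2)
[7] T2.cas  miss  (counter 2, T2.r 1)
[8] T1.cas  hit  (counter 3, T1.r 2)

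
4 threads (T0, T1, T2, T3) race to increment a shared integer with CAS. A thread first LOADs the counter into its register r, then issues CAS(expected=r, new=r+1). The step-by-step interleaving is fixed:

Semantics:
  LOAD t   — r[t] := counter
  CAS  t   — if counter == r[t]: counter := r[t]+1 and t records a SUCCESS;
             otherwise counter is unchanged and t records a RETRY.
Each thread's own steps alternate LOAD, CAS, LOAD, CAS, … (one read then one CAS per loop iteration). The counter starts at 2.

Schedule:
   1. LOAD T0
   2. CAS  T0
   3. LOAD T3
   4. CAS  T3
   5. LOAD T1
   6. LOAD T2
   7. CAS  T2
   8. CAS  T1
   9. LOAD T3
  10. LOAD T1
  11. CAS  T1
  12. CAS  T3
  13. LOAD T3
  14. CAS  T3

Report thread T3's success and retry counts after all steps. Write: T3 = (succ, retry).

T3 = (2, 1)

1. LOAD T0 → mem=2 r[T0]=2 [LOAD]
2. CAS T0 → mem=3 r[T0]=2 [OK]
3. LOAD T3 → mem=3 r[T3]=3 [LOAD]
4. CAS T3 → mem=4 r[T3]=3 [OK]
5. LOAD T1 → mem=4 r[T1]=4 [LOAD]
6. LOAD T2 → mem=4 r[T2]=4 [LOAD]
7. CAS T2 → mem=5 r[T2]=4 [OK]
8. CAS T1 → mem=5 r[T1]=4 [RETRY]
9. LOAD T3 → mem=5 r[T3]=5 [LOAD]
10. LOAD T1 → mem=5 r[T1]=5 [LOAD]
11. CAS T1 → mem=6 r[T1]=5 [OK]
12. CAS T3 → mem=6 r[T3]=5 [RETRY]
13. LOAD T3 → mem=6 r[T3]=6 [LOAD]
14. CAS T3 → mem=7 r[T3]=6 [OK]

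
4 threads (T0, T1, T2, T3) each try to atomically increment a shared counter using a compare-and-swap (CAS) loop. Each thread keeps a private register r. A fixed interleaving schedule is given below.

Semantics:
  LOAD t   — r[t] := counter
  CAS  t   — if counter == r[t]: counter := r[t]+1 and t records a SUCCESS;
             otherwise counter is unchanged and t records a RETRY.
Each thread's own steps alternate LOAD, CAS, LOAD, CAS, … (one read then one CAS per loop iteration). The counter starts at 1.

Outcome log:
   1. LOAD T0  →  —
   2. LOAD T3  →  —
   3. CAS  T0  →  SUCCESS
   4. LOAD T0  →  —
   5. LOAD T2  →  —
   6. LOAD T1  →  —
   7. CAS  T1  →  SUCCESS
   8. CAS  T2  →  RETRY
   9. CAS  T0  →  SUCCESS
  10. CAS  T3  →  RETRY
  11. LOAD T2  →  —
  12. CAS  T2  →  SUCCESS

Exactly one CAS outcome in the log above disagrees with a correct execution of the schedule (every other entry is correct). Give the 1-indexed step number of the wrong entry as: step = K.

step = 9

Correct run:
#1 T0 reads 1
#2 T3 reads 1
#3 T0 CAS(1→2) writes; counter now 2
#4 T0 reads 2
#5 T2 reads 2
#6 T1 reads 2
#7 T1 CAS(2→3) writes; counter now 3
#8 T2 CAS(2→3) fails; counter now 3
#9 T0 CAS(2→3) fails; counter now 3
#10 T3 CAS(1→2) fails; counter now 3
#11 T2 reads 3
#12 T2 CAS(3→4) writes; counter now 4
Log disagrees first at step 9.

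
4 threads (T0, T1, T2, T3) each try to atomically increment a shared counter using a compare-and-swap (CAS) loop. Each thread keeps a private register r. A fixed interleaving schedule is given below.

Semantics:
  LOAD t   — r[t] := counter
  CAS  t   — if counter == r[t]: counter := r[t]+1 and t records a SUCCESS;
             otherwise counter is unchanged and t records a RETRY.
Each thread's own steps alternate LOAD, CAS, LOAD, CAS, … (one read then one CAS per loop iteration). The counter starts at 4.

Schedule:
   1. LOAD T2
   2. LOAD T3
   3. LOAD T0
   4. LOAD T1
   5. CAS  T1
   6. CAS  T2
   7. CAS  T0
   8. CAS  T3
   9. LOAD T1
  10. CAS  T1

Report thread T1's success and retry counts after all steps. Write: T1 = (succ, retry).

T1 = (2, 0)

1. LOAD T2 → mem=4 r[T2]=4 [LOAD]
2. LOAD T3 → mem=4 r[T3]=4 [LOAD]
3. LOAD T0 → mem=4 r[T0]=4 [LOAD]
4. LOAD T1 → mem=4 r[T1]=4 [LOAD]
5. CAS T1 → mem=5 r[T1]=4 [OK]
6. CAS T2 → mem=5 r[T2]=4 [RETRY]
7. CAS T0 → mem=5 r[T0]=4 [RETRY]
8. CAS T3 → mem=5 r[T3]=4 [RETRY]
9. LOAD T1 → mem=5 r[T1]=5 [LOAD]
10. CAS T1 → mem=6 r[T1]=5 [OK]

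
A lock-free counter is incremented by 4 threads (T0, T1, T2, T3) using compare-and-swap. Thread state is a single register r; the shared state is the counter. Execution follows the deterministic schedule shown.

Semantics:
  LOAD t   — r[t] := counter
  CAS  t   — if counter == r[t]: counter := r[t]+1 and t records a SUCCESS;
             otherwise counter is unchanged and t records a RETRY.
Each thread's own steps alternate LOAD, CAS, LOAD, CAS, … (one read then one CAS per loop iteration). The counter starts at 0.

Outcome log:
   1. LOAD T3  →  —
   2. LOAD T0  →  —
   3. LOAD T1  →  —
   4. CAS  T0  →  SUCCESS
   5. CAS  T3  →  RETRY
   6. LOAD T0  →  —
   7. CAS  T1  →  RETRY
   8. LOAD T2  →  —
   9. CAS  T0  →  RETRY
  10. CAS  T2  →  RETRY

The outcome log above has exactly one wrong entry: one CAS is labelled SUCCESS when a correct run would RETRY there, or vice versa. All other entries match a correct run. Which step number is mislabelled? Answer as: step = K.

Re-executing:
1. LOAD T3 → mem=0 r[T3]=0 [LOAD]
2. LOAD T0 → mem=0 r[T0]=0 [LOAD]
3. LOAD T1 → mem=0 r[T1]=0 [LOAD]
4. CAS T0 → mem=1 r[T0]=0 [OK]
5. CAS T3 → mem=1 r[T3]=0 [RETRY]
6. LOAD T0 → mem=1 r[T0]=1 [LOAD]
7. CAS T1 → mem=1 r[T1]=0 [RETRY]
8. LOAD T2 → mem=1 r[T2]=1 [LOAD]
9. CAS T0 → mem=2 r[T0]=1 [OK]
10. CAS T2 → mem=2 r[T2]=1 [RETRY]
Log disagrees first at step 9.

step = 9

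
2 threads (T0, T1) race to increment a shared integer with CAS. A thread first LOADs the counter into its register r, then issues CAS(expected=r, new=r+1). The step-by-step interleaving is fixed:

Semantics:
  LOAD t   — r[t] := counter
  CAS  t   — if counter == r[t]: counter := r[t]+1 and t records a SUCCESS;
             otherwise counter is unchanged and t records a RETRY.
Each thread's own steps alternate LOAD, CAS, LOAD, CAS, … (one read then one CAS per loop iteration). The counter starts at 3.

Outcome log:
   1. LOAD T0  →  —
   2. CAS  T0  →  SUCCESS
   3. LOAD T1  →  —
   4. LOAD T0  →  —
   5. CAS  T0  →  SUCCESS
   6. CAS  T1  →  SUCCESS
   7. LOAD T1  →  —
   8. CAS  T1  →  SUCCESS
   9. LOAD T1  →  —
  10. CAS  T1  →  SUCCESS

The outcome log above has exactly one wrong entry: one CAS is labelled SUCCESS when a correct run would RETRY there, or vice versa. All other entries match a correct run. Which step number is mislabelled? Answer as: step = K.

step = 6

Re-executing:
1. LOAD T0 → mem=3 r[T0]=3 [LOAD]
2. CAS T0 → mem=4 r[T0]=3 [OK]
3. LOAD T1 → mem=4 r[T1]=4 [LOAD]
4. LOAD T0 → mem=4 r[T0]=4 [LOAD]
5. CAS T0 → mem=5 r[T0]=4 [OK]
6. CAS T1 → mem=5 r[T1]=4 [RETRY]
7. LOAD T1 → mem=5 r[T1]=5 [LOAD]
8. CAS T1 → mem=6 r[T1]=5 [OK]
9. LOAD T1 → mem=6 r[T1]=6 [LOAD]
10. CAS T1 → mem=7 r[T1]=6 [OK]
Log disagrees first at step 6.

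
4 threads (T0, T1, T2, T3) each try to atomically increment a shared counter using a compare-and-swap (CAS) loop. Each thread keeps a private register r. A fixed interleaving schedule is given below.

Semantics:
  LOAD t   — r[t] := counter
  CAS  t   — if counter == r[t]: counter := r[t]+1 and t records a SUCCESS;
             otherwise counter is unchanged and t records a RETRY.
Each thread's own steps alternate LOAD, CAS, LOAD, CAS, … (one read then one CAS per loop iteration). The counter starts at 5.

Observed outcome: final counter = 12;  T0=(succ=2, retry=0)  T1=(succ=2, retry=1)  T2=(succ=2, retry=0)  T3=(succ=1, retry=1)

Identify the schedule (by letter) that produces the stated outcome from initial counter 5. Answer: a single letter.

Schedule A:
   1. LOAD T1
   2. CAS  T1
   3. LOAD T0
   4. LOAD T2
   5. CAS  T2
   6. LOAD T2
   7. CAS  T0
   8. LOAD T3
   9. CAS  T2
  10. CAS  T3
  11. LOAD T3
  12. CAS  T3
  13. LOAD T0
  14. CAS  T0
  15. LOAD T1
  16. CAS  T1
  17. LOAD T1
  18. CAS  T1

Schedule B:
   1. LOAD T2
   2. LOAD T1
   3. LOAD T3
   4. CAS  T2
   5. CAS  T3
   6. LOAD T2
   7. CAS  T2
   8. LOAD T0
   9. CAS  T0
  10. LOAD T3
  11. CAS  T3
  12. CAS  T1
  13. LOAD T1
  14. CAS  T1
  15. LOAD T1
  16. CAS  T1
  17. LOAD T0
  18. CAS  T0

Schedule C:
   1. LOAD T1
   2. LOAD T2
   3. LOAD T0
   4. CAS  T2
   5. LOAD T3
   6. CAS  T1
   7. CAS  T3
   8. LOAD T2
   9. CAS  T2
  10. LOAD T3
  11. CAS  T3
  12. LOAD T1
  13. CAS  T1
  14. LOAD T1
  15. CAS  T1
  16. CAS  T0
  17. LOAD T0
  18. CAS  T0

Simulating candidate B:
1. LOAD T2 → mem=5 r[T2]=5 [LOAD]
2. LOAD T1 → mem=5 r[T1]=5 [LOAD]
3. LOAD T3 → mem=5 r[T3]=5 [LOAD]
4. CAS T2 → mem=6 r[T2]=5 [OK]
5. CAS T3 → mem=6 r[T3]=5 [RETRY]
6. LOAD T2 → mem=6 r[T2]=6 [LOAD]
7. CAS T2 → mem=7 r[T2]=6 [OK]
8. LOAD T0 → mem=7 r[T0]=7 [LOAD]
9. CAS T0 → mem=8 r[T0]=7 [OK]
10. LOAD T3 → mem=8 r[T3]=8 [LOAD]
11. CAS T3 → mem=9 r[T3]=8 [OK]
12. CAS T1 → mem=9 r[T1]=5 [RETRY]
13. LOAD T1 → mem=9 r[T1]=9 [LOAD]
14. CAS T1 → mem=10 r[T1]=9 [OK]
15. LOAD T1 → mem=10 r[T1]=10 [LOAD]
16. CAS T1 → mem=11 r[T1]=10 [OK]
17. LOAD T0 → mem=11 r[T0]=11 [LOAD]
18. CAS T0 → mem=12 r[T0]=11 [OK]

B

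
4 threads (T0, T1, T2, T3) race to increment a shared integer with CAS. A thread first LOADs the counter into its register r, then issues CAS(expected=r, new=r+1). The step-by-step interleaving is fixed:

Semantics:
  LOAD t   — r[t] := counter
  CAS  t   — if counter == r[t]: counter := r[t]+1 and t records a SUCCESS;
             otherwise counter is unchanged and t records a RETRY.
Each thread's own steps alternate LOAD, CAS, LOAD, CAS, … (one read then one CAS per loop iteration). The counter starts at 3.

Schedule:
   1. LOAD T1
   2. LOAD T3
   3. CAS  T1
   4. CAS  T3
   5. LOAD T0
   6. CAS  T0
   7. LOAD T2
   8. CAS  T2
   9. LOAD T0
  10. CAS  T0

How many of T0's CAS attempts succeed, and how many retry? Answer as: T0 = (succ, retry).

   1) LOAD T1:  M=3  r_T1=3
   2) LOAD T3:  M=3  r_T3=3
   3) CAS  T1:  M=4  r_T1=3 ✓
   4) CAS  T3:  M=4  r_T3=3 ✗
   5) LOAD T0:  M=4  r_T0=4
   6) CAS  T0:  M=5  r_T0=4 ✓
   7) LOAD T2:  M=5  r_T2=5
   8) CAS  T2:  M=6  r_T2=5 ✓
   9) LOAD T0:  M=6  r_T0=6
  10) CAS  T0:  M=7  r_T0=6 ✓

T0 = (2, 0)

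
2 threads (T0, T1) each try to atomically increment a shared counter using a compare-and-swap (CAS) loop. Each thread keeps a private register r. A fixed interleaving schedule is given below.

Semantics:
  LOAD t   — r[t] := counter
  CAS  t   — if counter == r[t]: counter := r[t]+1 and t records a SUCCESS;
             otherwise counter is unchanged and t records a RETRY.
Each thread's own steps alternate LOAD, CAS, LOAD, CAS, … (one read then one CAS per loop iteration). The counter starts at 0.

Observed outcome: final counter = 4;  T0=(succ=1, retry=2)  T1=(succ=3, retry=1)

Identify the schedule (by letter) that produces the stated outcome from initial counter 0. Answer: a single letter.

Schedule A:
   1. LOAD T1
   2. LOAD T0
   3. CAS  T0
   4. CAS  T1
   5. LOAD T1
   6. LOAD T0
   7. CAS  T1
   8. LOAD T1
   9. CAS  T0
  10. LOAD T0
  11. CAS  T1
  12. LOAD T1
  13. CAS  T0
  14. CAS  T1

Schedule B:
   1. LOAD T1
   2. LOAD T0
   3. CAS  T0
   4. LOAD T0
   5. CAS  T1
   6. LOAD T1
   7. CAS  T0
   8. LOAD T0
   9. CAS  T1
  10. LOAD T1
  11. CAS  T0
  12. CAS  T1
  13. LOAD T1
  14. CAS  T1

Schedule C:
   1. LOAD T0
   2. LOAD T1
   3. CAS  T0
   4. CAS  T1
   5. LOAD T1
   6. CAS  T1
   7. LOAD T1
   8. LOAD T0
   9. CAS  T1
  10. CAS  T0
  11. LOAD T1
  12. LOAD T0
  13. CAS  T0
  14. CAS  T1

Simulating candidate A:
[1] T1.load  rd  (counter 0, T1.r 0)
[2] T0.load  rd  (counter 0, T0.r 0)
[3] T0.cas  hit  (counter 1, T0.r 0)
[4] T1.cas  miss  (counter 1, T1.r 0)
[5] T1.load  rd  (counter 1, T1.r 1)
[6] T0.load  rd  (counter 1, T0.r 1)
[7] T1.cas  hit  (counter 2, T1.r 1)
[8] T1.load  rd  (counter 2, T1.r 2)
[9] T0.cas  miss  (counter 2, T0.r 1)
[10] T0.load  rd  (counter 2, T0.r 2)
[11] T1.cas  hit  (counter 3, T1.r 2)
[12] T1.load  rd  (counter 3, T1.r 3)
[13] T0.cas  miss  (counter 3, T0.r 2)
[14] T1.cas  hit  (counter 4, T1.r 3)

A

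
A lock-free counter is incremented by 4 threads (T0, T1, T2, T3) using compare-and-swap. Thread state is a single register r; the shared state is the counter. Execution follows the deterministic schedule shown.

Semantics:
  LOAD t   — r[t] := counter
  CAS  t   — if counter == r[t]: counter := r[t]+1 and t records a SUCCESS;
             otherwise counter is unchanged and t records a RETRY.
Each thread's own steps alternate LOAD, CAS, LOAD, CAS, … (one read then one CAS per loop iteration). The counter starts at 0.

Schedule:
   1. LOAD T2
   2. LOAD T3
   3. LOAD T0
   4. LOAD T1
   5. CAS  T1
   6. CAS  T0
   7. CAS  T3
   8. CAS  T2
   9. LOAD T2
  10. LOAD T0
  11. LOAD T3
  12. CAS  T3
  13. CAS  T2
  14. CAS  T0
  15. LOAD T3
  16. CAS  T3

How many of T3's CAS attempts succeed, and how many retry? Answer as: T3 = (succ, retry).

T3 = (2, 1)

step 1: T2 LOAD ⇒ load; ctr=0 reg=0
step 2: T3 LOAD ⇒ load; ctr=0 reg=0
step 3: T0 LOAD ⇒ load; ctr=0 reg=0
step 4: T1 LOAD ⇒ load; ctr=0 reg=0
step 5: T1 CAS ⇒ ok; ctr=1 reg=0
step 6: T0 CAS ⇒ retry; ctr=1 reg=0
step 7: T3 CAS ⇒ retry; ctr=1 reg=0
step 8: T2 CAS ⇒ retry; ctr=1 reg=0
step 9: T2 LOAD ⇒ load; ctr=1 reg=1
step 10: T0 LOAD ⇒ load; ctr=1 reg=1
step 11: T3 LOAD ⇒ load; ctr=1 reg=1
step 12: T3 CAS ⇒ ok; ctr=2 reg=1
step 13: T2 CAS ⇒ retry; ctr=2 reg=1
step 14: T0 CAS ⇒ retry; ctr=2 reg=1
step 15: T3 LOAD ⇒ load; ctr=2 reg=2
step 16: T3 CAS ⇒ ok; ctr=3 reg=2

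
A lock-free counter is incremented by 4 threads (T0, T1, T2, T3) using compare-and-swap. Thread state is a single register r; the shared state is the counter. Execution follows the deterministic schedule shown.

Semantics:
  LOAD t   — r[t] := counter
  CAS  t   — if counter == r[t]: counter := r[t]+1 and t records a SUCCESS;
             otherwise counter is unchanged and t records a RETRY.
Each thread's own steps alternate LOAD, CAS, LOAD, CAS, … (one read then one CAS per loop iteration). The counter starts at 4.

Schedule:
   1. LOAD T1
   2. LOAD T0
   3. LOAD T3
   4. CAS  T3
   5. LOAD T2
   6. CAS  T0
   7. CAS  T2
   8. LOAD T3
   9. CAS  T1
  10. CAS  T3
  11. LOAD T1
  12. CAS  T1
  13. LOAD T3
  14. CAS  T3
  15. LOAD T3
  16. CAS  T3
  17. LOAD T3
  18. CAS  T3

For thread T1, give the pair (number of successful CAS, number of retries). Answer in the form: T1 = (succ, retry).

T1 = (1, 1)

step 1: T1 LOAD ⇒ load; ctr=4 reg=4
step 2: T0 LOAD ⇒ load; ctr=4 reg=4
step 3: T3 LOAD ⇒ load; ctr=4 reg=4
step 4: T3 CAS ⇒ ok; ctr=5 reg=4
step 5: T2 LOAD ⇒ load; ctr=5 reg=5
step 6: T0 CAS ⇒ retry; ctr=5 reg=4
step 7: T2 CAS ⇒ ok; ctr=6 reg=5
step 8: T3 LOAD ⇒ load; ctr=6 reg=6
step 9: T1 CAS ⇒ retry; ctr=6 reg=4
step 10: T3 CAS ⇒ ok; ctr=7 reg=6
step 11: T1 LOAD ⇒ load; ctr=7 reg=7
step 12: T1 CAS ⇒ ok; ctr=8 reg=7
step 13: T3 LOAD ⇒ load; ctr=8 reg=8
step 14: T3 CAS ⇒ ok; ctr=9 reg=8
step 15: T3 LOAD ⇒ load; ctr=9 reg=9
step 16: T3 CAS ⇒ ok; ctr=10 reg=9
step 17: T3 LOAD ⇒ load; ctr=10 reg=10
step 18: T3 CAS ⇒ ok; ctr=11 reg=10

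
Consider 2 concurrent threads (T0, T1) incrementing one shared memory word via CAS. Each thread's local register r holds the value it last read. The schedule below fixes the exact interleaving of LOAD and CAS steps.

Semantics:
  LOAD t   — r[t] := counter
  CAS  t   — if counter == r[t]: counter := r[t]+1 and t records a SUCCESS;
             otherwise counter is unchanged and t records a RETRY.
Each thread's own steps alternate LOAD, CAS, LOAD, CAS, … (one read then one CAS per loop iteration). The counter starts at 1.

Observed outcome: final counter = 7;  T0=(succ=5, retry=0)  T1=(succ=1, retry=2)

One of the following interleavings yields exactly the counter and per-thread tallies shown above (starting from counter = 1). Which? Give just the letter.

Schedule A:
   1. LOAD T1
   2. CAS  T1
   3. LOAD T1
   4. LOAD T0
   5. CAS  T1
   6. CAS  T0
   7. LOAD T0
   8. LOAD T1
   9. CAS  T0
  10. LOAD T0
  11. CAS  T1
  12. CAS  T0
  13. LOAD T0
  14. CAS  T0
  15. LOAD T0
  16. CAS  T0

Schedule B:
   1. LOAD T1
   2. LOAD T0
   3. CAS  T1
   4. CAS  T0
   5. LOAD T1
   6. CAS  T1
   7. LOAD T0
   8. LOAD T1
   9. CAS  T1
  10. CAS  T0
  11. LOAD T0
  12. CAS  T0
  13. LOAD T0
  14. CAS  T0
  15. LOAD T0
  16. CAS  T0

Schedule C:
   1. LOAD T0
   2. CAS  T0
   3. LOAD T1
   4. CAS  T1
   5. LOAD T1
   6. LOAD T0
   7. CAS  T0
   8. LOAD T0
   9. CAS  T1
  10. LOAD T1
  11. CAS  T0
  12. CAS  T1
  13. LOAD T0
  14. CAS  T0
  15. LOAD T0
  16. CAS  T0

Run C:
#1 T0 reads 1
#2 T0 CAS(1→2) writes; counter now 2
#3 T1 reads 2
#4 T1 CAS(2→3) writes; counter now 3
#5 T1 reads 3
#6 T0 reads 3
#7 T0 CAS(3→4) writes; counter now 4
#8 T0 reads 4
#9 T1 CAS(3→4) fails; counter now 4
#10 T1 reads 4
#11 T0 CAS(4→5) writes; counter now 5
#12 T1 CAS(4→5) fails; counter now 5
#13 T0 reads 5
#14 T0 CAS(5→6) writes; counter now 6
#15 T0 reads 6
#16 T0 CAS(6→7) writes; counter now 7

C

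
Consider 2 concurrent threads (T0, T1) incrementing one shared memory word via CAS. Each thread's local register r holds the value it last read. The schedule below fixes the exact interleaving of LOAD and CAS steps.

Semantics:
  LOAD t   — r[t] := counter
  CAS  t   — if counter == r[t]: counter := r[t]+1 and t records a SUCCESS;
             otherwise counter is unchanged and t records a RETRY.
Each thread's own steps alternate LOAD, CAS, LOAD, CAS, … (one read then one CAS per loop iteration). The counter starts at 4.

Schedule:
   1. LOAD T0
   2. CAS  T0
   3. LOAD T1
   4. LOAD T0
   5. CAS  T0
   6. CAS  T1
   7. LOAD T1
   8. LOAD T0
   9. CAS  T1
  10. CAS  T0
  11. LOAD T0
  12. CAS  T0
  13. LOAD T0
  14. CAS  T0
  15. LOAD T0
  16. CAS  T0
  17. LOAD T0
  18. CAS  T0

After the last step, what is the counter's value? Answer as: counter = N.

#1 T0 reads 4
#2 T0 CAS(4→5) writes; counter now 5
#3 T1 reads 5
#4 T0 reads 5
#5 T0 CAS(5→6) writes; counter now 6
#6 T1 CAS(5→6) fails; counter now 6
#7 T1 reads 6
#8 T0 reads 6
#9 T1 CAS(6→7) writes; counter now 7
#10 T0 CAS(6→7) fails; counter now 7
#11 T0 reads 7
#12 T0 CAS(7→8) writes; counter now 8
#13 T0 reads 8
#14 T0 CAS(8→9) writes; counter now 9
#15 T0 reads 9
#16 T0 CAS(9→10) writes; counter now 10
#17 T0 reads 10
#18 T0 CAS(10→11) writes; counter now 11

counter = 11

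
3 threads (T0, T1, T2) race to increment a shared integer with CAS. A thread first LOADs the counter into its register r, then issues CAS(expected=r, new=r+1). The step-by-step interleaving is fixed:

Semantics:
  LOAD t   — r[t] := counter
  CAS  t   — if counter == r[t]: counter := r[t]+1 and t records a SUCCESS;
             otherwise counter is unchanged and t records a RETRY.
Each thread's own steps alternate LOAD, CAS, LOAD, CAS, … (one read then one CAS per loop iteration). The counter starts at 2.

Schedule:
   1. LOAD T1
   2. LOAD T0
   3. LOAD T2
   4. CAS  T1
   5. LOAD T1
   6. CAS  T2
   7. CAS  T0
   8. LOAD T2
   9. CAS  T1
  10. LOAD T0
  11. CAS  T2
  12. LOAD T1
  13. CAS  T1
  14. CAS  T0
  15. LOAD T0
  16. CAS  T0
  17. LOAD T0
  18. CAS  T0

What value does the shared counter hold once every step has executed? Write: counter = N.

[1] T1.load  rd  (counter 2, T1.r 2)
[2] T0.load  rd  (counter 2, T0.r 2)
[3] T2.load  rd  (counter 2, T2.r 2)
[4] T1.cas  hit  (counter 3, T1.r 2)
[5] T1.load  rd  (counter 3, T1.r 3)
[6] T2.cas  miss  (counter 3, T2.r 2)
[7] T0.cas  miss  (counter 3, T0.r 2)
[8] T2.load  rd  (counter 3, T2.r 3)
[9] T1.cas  hit  (counter 4, T1.r 3)
[10] T0.load  rd  (counter 4, T0.r 4)
[11] T2.cas  miss  (counter 4, T2.r 3)
[12] T1.load  rd  (counter 4, T1.r 4)
[13] T1.cas  hit  (counter 5, T1.r 4)
[14] T0.cas  miss  (counter 5, T0.r 4)
[15] T0.load  rd  (counter 5, T0.r 5)
[16] T0.cas  hit  (counter 6, T0.r 5)
[17] T0.load  rd  (counter 6, T0.r 6)
[18] T0.cas  hit  (counter 7, T0.r 6)

counter = 7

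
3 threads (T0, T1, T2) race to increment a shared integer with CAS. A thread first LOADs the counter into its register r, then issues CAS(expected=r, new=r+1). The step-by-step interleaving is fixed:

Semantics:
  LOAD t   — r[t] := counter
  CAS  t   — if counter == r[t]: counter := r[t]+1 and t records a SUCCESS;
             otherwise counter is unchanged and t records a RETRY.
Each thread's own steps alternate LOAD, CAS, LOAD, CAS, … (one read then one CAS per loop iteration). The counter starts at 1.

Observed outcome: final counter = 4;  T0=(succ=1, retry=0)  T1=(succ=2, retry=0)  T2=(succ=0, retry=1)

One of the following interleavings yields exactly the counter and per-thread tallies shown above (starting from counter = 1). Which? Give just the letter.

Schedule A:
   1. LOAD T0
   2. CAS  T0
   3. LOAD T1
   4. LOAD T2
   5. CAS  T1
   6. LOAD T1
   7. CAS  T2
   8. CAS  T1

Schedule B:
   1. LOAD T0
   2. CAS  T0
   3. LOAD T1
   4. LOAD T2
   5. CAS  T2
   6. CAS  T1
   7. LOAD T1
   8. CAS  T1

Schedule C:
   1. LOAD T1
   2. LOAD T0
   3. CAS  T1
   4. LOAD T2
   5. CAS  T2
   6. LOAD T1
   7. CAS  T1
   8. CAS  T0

A

Simulating candidate A:
[1] T0.load  rd  (counter 1, T0.r 1)
[2] T0.cas  hit  (counter 2, T0.r 1)
[3] T1.load  rd  (counter 2, T1.r 2)
[4] T2.load  rd  (counter 2, T2.r 2)
[5] T1.cas  hit  (counter 3, T1.r 2)
[6] T1.load  rd  (counter 3, T1.r 3)
[7] T2.cas  miss  (counter 3, T2.r 2)
[8] T1.cas  hit  (counter 4, T1.r 3)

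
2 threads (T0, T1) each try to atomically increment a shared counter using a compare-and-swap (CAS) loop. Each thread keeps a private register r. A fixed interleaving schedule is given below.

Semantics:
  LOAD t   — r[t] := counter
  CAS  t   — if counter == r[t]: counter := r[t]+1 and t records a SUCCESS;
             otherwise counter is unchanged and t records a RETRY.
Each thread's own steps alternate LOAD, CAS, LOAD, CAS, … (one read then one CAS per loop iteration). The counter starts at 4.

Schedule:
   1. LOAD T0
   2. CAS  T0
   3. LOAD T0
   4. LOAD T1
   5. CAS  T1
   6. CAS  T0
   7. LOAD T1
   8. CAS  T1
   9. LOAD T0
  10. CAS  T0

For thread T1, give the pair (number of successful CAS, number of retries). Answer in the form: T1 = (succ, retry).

T0 LOAD — after: cnt=4, r=4 — load
T0 CAS — after: cnt=5, r=4 — ok
T0 LOAD — after: cnt=5, r=5 — load
T1 LOAD — after: cnt=5, r=5 — load
T1 CAS — after: cnt=6, r=5 — ok
T0 CAS — after: cnt=6, r=5 — retry
T1 LOAD — after: cnt=6, r=6 — load
T1 CAS — after: cnt=7, r=6 — ok
T0 LOAD — after: cnt=7, r=7 — load
T0 CAS — after: cnt=8, r=7 — ok

T1 = (2, 0)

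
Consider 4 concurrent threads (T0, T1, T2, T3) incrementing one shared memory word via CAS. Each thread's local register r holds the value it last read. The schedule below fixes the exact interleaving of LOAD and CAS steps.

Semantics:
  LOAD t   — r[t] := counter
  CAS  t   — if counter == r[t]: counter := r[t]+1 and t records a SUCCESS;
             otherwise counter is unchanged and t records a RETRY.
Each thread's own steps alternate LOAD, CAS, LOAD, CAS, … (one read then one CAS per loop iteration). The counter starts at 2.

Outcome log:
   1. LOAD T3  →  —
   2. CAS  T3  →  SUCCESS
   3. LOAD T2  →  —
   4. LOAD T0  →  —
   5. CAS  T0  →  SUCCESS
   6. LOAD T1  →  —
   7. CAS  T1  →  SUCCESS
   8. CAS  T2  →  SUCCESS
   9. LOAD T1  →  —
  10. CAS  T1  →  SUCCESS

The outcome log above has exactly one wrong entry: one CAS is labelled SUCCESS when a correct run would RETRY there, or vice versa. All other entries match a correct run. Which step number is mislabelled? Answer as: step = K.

Reference trace:
#1 T3 reads 2
#2 T3 CAS(2→3) writes; counter now 3
#3 T2 reads 3
#4 T0 reads 3
#5 T0 CAS(3→4) writes; counter now 4
#6 T1 reads 4
#7 T1 CAS(4→5) writes; counter now 5
#8 T2 CAS(3→4) fails; counter now 5
#9 T1 reads 5
#10 T1 CAS(5→6) writes; counter now 6
Flip is step 8.

step = 8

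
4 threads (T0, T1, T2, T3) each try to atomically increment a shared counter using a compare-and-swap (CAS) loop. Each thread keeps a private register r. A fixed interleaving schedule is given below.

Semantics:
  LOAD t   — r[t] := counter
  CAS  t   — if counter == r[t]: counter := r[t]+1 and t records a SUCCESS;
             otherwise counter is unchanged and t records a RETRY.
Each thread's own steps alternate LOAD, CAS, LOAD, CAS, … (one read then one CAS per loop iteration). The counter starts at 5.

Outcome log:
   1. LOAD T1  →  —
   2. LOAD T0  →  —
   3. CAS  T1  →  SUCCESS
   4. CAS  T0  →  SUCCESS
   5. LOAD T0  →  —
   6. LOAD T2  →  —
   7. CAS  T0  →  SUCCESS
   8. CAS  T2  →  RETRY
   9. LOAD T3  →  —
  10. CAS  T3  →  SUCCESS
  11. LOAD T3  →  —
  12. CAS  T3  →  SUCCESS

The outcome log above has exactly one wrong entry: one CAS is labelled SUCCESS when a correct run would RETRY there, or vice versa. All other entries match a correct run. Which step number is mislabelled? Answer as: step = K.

step = 4

Reference trace:
[1] T1.load  rd  (counter 5, T1.r 5)
[2] T0.load  rd  (counter 5, T0.r 5)
[3] T1.cas  hit  (counter 6, T1.r 5)
[4] T0.cas  miss  (counter 6, T0.r 5)
[5] T0.load  rd  (counter 6, T0.r 6)
[6] T2.load  rd  (counter 6, T2.r 6)
[7] T0.cas  hit  (counter 7, T0.r 6)
[8] T2.cas  miss  (counter 7, T2.r 6)
[9] T3.load  rd  (counter 7, T3.r 7)
[10] T3.cas  hit  (counter 8, T3.r 7)
[11] T3.load  rd  (counter 8, T3.r 8)
[12] T3.cas  hit  (counter 9, T3.r 8)
Mismatch at 4.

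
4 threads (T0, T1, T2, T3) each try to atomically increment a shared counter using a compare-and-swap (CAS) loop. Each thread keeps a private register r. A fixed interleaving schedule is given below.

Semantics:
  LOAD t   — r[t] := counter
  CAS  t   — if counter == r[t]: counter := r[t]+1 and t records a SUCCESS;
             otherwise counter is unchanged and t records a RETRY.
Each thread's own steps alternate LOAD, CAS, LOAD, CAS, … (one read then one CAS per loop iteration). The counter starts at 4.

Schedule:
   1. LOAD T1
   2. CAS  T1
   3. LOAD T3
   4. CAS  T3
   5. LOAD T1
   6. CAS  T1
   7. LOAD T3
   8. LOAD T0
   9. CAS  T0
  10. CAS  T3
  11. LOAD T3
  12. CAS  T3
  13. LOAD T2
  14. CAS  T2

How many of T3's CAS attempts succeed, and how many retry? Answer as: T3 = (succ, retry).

   1) LOAD T1:  M=4  r_T1=4
   2) CAS  T1:  M=5  r_T1=4 ✓
   3) LOAD T3:  M=5  r_T3=5
   4) CAS  T3:  M=6  r_T3=5 ✓
   5) LOAD T1:  M=6  r_T1=6
   6) CAS  T1:  M=7  r_T1=6 ✓
   7) LOAD T3:  M=7  r_T3=7
   8) LOAD T0:  M=7  r_T0=7
   9) CAS  T0:  M=8  r_T0=7 ✓
  10) CAS  T3:  M=8  r_T3=7 ✗
  11) LOAD T3:  M=8  r_T3=8
  12) CAS  T3:  M=9  r_T3=8 ✓
  13) LOAD T2:  M=9  r_T2=9
  14) CAS  T2:  M=10  r_T2=9 ✓

T3 = (2, 1)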